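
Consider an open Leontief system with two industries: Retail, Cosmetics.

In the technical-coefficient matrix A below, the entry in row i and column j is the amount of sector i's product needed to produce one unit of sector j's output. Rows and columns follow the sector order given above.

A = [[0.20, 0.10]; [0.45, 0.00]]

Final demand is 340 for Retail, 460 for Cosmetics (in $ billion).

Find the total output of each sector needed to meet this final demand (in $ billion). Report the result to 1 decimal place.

x_1 = 511.3, x_2 = 690.1

I − A =
  [   0.80    -0.10]
  [  -0.45     1.00]
det(I−A) = (0.80)(1.00) − (-0.10)(-0.45) = 0.7550
adj(I−A) = [[1.00, 0.10], [0.45, 0.80]]
(I − A)⁻¹ = adj(I−A) / det(I−A) ≈
  [   1.3245     0.1325]
  [   0.5960     1.0596]
x = (I − A)⁻¹ d = adj(I−A)·d / det(I−A), with det(I−A) = 0.7550:
  x_1 = (1.00·340 + 0.10·460) / 0.7550 = 386.00 / 0.7550 ≈ 511.3
  x_2 = (0.45·340 + 0.80·460) / 0.7550 = 521.00 / 0.7550 ≈ 690.1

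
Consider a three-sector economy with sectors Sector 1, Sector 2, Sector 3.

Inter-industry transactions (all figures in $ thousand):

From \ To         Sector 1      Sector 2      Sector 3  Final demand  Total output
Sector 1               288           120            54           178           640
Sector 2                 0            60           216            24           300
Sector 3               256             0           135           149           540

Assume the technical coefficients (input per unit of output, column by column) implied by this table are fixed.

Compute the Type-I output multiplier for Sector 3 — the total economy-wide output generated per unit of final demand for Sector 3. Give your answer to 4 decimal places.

m_3 = 3.8462

Technical coefficients a_ij = z_ij / X_j:
  a_11 = 288/640 = 0.45, a_21 = 0/640 = 0.00, a_31 = 256/640 = 0.40
  a_12 = 120/300 = 0.40, a_22 = 60/300 = 0.20, a_32 = 0/300 = 0.00
  a_13 = 54/540 = 0.10, a_23 = 216/540 = 0.40, a_33 = 135/540 = 0.25
I − A =
  [   0.55    -0.40    -0.10]
  [   0.00     0.80    -0.40]
  [  -0.40     0.00     0.75]
Cofactors of I−A, C_ij = (−1)^(i+j)·(minor ij) (rows/columns in the sector order above):
  C_11 = (0.80)(0.75) − (-0.40)(0.00) = 0.6000
  C_12 = −[(0.00)(0.75) − (-0.40)(-0.40)] = 0.1600
  C_13 = (0.00)(0.00) − (0.80)(-0.40) = 0.3200
  C_21 = −[(-0.40)(0.75) − (-0.10)(0.00)] = 0.3000
  C_22 = (0.55)(0.75) − (-0.10)(-0.40) = 0.3725
  C_23 = −[(0.55)(0.00) − (-0.40)(-0.40)] = 0.1600
  C_31 = (-0.40)(-0.40) − (-0.10)(0.80) = 0.2400
  C_32 = −[(0.55)(-0.40) − (-0.10)(0.00)] = 0.2200
  C_33 = (0.55)(0.80) − (-0.40)(0.00) = 0.4400
det(I−A) = Σ_j (I−A)_1j·C_1j = (0.55)(0.6000) + (-0.40)(0.1600) + (-0.10)(0.3200) = 0.2340
adj(I−A) = Cᵀ =
  [ 0.6000   0.3000   0.2400]
  [ 0.1600   0.3725   0.2200]
  [ 0.3200   0.1600   0.4400]
(I − A)⁻¹ = adj(I−A) / det(I−A) ≈
  [   2.56410     1.28205     1.02564]
  [   0.68376     1.59188     0.94017]
  [   1.36752     0.68376     1.88034]
The output multiplier for sector j is the column-j sum of the Leontief inverse (I − A)⁻¹ = adj(I−A) / det(I−A).
Column 3 of adj(I−A): (0.2400, 0.2200, 0.4400); det(I−A) = 0.2340.
m_3 = (0.2400 + 0.2200 + 0.4400) / 0.2340 = 0.90 / 0.2340 ≈ 3.8462.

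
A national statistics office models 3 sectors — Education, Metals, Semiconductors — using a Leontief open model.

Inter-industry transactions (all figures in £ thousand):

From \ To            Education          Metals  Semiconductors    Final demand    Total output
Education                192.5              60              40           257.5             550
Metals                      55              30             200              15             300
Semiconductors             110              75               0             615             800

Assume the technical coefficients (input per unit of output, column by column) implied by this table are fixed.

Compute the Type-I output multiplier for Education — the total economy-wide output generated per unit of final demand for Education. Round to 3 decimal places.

m_1 = 2.365

Technical coefficients a_ij = z_ij / X_j:
  a_11 = 192.5/550 = 0.35, a_21 = 55/550 = 0.10, a_31 = 110/550 = 0.20
  a_12 = 60/300 = 0.20, a_22 = 30/300 = 0.10, a_32 = 75/300 = 0.25
  a_13 = 40/800 = 0.05, a_23 = 200/800 = 0.25, a_33 = 0/800 = 0.00
I − A =
  [   0.65    -0.20    -0.05]
  [  -0.10     0.90    -0.25]
  [  -0.20    -0.25     1.00]
Cofactors of I−A, C_ij = (−1)^(i+j)·(minor ij) (rows/columns in the sector order above):
  C_11 = (0.90)(1.00) − (-0.25)(-0.25) = 0.8375
  C_12 = −[(-0.10)(1.00) − (-0.25)(-0.20)] = 0.1500
  C_13 = (-0.10)(-0.25) − (0.90)(-0.20) = 0.2050
  C_21 = −[(-0.20)(1.00) − (-0.05)(-0.25)] = 0.2125
  C_22 = (0.65)(1.00) − (-0.05)(-0.20) = 0.6400
  C_23 = −[(0.65)(-0.25) − (-0.20)(-0.20)] = 0.2025
  C_31 = (-0.20)(-0.25) − (-0.05)(0.90) = 0.0950
  C_32 = −[(0.65)(-0.25) − (-0.05)(-0.10)] = 0.1675
  C_33 = (0.65)(0.90) − (-0.20)(-0.10) = 0.5650
det(I−A) = Σ_j (I−A)_1j·C_1j = (0.65)(0.8375) + (-0.20)(0.1500) + (-0.05)(0.2050) = 0.504125
adj(I−A) = Cᵀ =
  [ 0.8375   0.2125   0.0950]
  [ 0.1500   0.6400   0.1675]
  [ 0.2050   0.2025   0.5650]
(I − A)⁻¹ = adj(I−A) / det(I−A) ≈
  [   1.6613     0.4215     0.1884]
  [   0.2975     1.2695     0.3323]
  [   0.4066     0.4017     1.1208]
The output multiplier for sector j is the column-j sum of the Leontief inverse (I − A)⁻¹ = adj(I−A) / det(I−A).
Column 1 of adj(I−A): (0.8375, 0.1500, 0.2050); det(I−A) = 0.504125.
m_1 = (0.8375 + 0.1500 + 0.2050) / 0.504125 = 1.1925 / 0.504125 ≈ 2.365.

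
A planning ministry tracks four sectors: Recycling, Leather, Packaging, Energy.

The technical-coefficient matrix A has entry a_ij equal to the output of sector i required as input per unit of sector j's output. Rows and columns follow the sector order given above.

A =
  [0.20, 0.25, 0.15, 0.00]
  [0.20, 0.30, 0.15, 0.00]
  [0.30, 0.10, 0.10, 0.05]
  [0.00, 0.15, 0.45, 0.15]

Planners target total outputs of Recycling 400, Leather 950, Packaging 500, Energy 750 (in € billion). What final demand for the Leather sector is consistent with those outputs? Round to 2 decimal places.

I − A =
  [   0.80    -0.25    -0.15     0.00]
  [  -0.20     0.70    -0.15     0.00]
  [  -0.30    -0.10     0.90    -0.05]
  [   0.00    -0.15    -0.45     0.85]
d = (I − A) x:
  d_R = (+0.80)·400 + (-0.25)·950 + (-0.15)·500 + (+0.00)·750 = 7.50
  d_L = (-0.20)·400 + (+0.70)·950 + (-0.15)·500 + (+0.00)·750 = 510.00
  d_P = (-0.30)·400 + (-0.10)·950 + (+0.90)·500 + (-0.05)·750 = 197.50
  d_E = (+0.00)·400 + (-0.15)·950 + (-0.45)·500 + (+0.85)·750 = 270.00

d_L = 510.00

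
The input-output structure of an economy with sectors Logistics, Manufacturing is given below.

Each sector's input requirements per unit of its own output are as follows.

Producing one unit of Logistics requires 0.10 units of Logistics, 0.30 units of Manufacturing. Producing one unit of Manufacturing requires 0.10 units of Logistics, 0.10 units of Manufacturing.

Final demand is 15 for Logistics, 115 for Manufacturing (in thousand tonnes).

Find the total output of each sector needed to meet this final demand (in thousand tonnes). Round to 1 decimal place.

x_L = 32.1, x_M = 138.5

I − A =
  [   0.90    -0.10]
  [  -0.30     0.90]
det(I−A) = (0.90)(0.90) − (-0.10)(-0.30) = 0.7800
adj(I−A) = [[0.90, 0.10], [0.30, 0.90]]
(I − A)⁻¹ = adj(I−A) / det(I−A) ≈
  [   1.1538     0.1282]
  [   0.3846     1.1538]
x = (I − A)⁻¹ d = adj(I−A)·d / det(I−A), with det(I−A) = 0.7800:
  x_L = (0.90·15 + 0.10·115) / 0.7800 = 25.00 / 0.7800 ≈ 32.1
  x_M = (0.30·15 + 0.90·115) / 0.7800 = 108.00 / 0.7800 ≈ 138.5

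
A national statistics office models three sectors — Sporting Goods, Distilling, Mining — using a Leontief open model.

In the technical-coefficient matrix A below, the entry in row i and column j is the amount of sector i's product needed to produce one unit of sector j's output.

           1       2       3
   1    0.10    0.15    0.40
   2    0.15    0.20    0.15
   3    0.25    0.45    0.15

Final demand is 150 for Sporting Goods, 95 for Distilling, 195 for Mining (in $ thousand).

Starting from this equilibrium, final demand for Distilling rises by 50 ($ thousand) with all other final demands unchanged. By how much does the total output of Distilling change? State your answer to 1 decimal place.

I − A =
  [   0.90    -0.15    -0.40]
  [  -0.15     0.80    -0.15]
  [  -0.25    -0.45     0.85]
Cofactors of I−A, C_ij = (−1)^(i+j)·(minor ij) (rows/columns in the sector order above):
  C_11 = (0.80)(0.85) − (-0.15)(-0.45) = 0.6125
  C_12 = −[(-0.15)(0.85) − (-0.15)(-0.25)] = 0.1650
  C_13 = (-0.15)(-0.45) − (0.80)(-0.25) = 0.2675
  C_21 = −[(-0.15)(0.85) − (-0.40)(-0.45)] = 0.3075
  C_22 = (0.90)(0.85) − (-0.40)(-0.25) = 0.6650
  C_23 = −[(0.90)(-0.45) − (-0.15)(-0.25)] = 0.4425
  C_31 = (-0.15)(-0.15) − (-0.40)(0.80) = 0.3425
  C_32 = −[(0.90)(-0.15) − (-0.40)(-0.15)] = 0.1950
  C_33 = (0.90)(0.80) − (-0.15)(-0.15) = 0.6975
det(I−A) = Σ_j (I−A)_1j·C_1j = (0.90)(0.6125) + (-0.15)(0.1650) + (-0.40)(0.2675) = 0.4195
adj(I−A) = Cᵀ =
  [ 0.6125   0.3075   0.3425]
  [ 0.1650   0.6650   0.1950]
  [ 0.2675   0.4425   0.6975]
(I − A)⁻¹ = adj(I−A) / det(I−A) ≈
  [   1.4601     0.7330     0.8164]
  [   0.3933     1.5852     0.4648]
  [   0.6377     1.0548     1.6627]
Δx = (I − A)⁻¹ Δd with Δd having +50 in the Distilling component and 0 elsewhere.
So Δx_2 = L_22 · (+50), where L_22 = adj(I−A)_22 / det(I−A) = 0.6650 / 0.4195.
Δx_2 = 0.6650 × (+50) / 0.4195 = 33.25 / 0.4195 ≈ 79.3.

Δx_2 = 79.3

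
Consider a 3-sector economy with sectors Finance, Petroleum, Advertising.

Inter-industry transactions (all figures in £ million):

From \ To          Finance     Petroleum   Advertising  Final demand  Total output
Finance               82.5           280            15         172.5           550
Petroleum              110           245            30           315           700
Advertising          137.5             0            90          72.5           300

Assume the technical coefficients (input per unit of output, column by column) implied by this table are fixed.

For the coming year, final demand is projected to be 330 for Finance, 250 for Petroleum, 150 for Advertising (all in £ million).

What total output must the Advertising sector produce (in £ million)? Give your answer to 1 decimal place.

Technical coefficients a_ij = z_ij / X_j:
  a_11 = 82.5/550 = 0.15, a_21 = 110/550 = 0.20, a_31 = 137.5/550 = 0.25
  a_12 = 280/700 = 0.40, a_22 = 245/700 = 0.35, a_32 = 0/700 = 0.00
  a_13 = 15/300 = 0.05, a_23 = 30/300 = 0.10, a_33 = 90/300 = 0.30
I − A =
  [   0.85    -0.40    -0.05]
  [  -0.20     0.65    -0.10]
  [  -0.25     0.00     0.70]
Cofactors of I−A, C_ij = (−1)^(i+j)·(minor ij) (rows/columns in the sector order above):
  C_11 = (0.65)(0.70) − (-0.10)(0.00) = 0.4550
  C_12 = −[(-0.20)(0.70) − (-0.10)(-0.25)] = 0.1650
  C_13 = (-0.20)(0.00) − (0.65)(-0.25) = 0.1625
  C_21 = −[(-0.40)(0.70) − (-0.05)(0.00)] = 0.2800
  C_22 = (0.85)(0.70) − (-0.05)(-0.25) = 0.5825
  C_23 = −[(0.85)(0.00) − (-0.40)(-0.25)] = 0.1000
  C_31 = (-0.40)(-0.10) − (-0.05)(0.65) = 0.0725
  C_32 = −[(0.85)(-0.10) − (-0.05)(-0.20)] = 0.0950
  C_33 = (0.85)(0.65) − (-0.40)(-0.20) = 0.4725
det(I−A) = Σ_j (I−A)_1j·C_1j = (0.85)(0.4550) + (-0.40)(0.1650) + (-0.05)(0.1625) = 0.312625
adj(I−A) = Cᵀ =
  [ 0.4550   0.2800   0.0725]
  [ 0.1650   0.5825   0.0950]
  [ 0.1625   0.1000   0.4725]
(I − A)⁻¹ = adj(I−A) / det(I−A) ≈
  [   1.4554     0.8956     0.2319]
  [   0.5278     1.8633     0.3039]
  [   0.5198     0.3199     1.5114]
x = (I − A)⁻¹ d = adj(I−A)·d / det(I−A), with det(I−A) = 0.312625:
  x_1 = (0.4550·330 + 0.2800·250 + 0.0725·150) / 0.312625 = 231.025 / 0.312625 ≈ 739.0
  x_2 = (0.1650·330 + 0.5825·250 + 0.0950·150) / 0.312625 = 214.325 / 0.312625 ≈ 685.6
  x_3 = (0.1625·330 + 0.1000·250 + 0.4725·150) / 0.312625 = 149.50 / 0.312625 ≈ 478.2

x_3 = 478.2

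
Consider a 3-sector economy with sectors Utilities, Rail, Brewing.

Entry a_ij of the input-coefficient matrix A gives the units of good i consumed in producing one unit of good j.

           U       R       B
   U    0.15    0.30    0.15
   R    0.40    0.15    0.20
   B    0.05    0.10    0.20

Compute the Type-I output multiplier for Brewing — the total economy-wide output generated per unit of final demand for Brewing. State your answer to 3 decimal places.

I − A =
  [   0.85    -0.30    -0.15]
  [  -0.40     0.85    -0.20]
  [  -0.05    -0.10     0.80]
Cofactors of I−A, C_ij = (−1)^(i+j)·(minor ij) (rows/columns in the sector order above):
  C_11 = (0.85)(0.80) − (-0.20)(-0.10) = 0.6600
  C_12 = −[(-0.40)(0.80) − (-0.20)(-0.05)] = 0.3300
  C_13 = (-0.40)(-0.10) − (0.85)(-0.05) = 0.0825
  C_21 = −[(-0.30)(0.80) − (-0.15)(-0.10)] = 0.2550
  C_22 = (0.85)(0.80) − (-0.15)(-0.05) = 0.6725
  C_23 = −[(0.85)(-0.10) − (-0.30)(-0.05)] = 0.1000
  C_31 = (-0.30)(-0.20) − (-0.15)(0.85) = 0.1875
  C_32 = −[(0.85)(-0.20) − (-0.15)(-0.40)] = 0.2300
  C_33 = (0.85)(0.85) − (-0.30)(-0.40) = 0.6025
det(I−A) = Σ_j (I−A)_1j·C_1j = (0.85)(0.6600) + (-0.30)(0.3300) + (-0.15)(0.0825) = 0.449625
adj(I−A) = Cᵀ =
  [ 0.6600   0.2550   0.1875]
  [ 0.3300   0.6725   0.2300]
  [ 0.0825   0.1000   0.6025]
(I − A)⁻¹ = adj(I−A) / det(I−A) ≈
  [   1.4679     0.5671     0.4170]
  [   0.7339     1.4957     0.5115]
  [   0.1835     0.2224     1.3400]
The output multiplier for sector j is the column-j sum of the Leontief inverse (I − A)⁻¹ = adj(I−A) / det(I−A).
Column B of adj(I−A): (0.1875, 0.2300, 0.6025); det(I−A) = 0.449625.
m_B = (0.1875 + 0.2300 + 0.6025) / 0.449625 = 1.02 / 0.449625 ≈ 2.269.

m_B = 2.269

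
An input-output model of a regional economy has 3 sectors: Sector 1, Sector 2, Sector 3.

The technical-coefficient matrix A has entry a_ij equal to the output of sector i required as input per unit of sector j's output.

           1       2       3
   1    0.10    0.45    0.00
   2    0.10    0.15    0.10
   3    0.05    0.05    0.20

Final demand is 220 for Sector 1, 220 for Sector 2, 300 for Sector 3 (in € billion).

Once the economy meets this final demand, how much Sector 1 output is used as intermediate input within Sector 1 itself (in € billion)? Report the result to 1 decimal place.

I − A =
  [   0.90    -0.45     0.00]
  [  -0.10     0.85    -0.10]
  [  -0.05    -0.05     0.80]
Cofactors of I−A, C_ij = (−1)^(i+j)·(minor ij) (rows/columns in the sector order above):
  C_11 = (0.85)(0.80) − (-0.10)(-0.05) = 0.6750
  C_12 = −[(-0.10)(0.80) − (-0.10)(-0.05)] = 0.0850
  C_13 = (-0.10)(-0.05) − (0.85)(-0.05) = 0.0475
  C_21 = −[(-0.45)(0.80) − (0.00)(-0.05)] = 0.3600
  C_22 = (0.90)(0.80) − (0.00)(-0.05) = 0.7200
  C_23 = −[(0.90)(-0.05) − (-0.45)(-0.05)] = 0.0675
  C_31 = (-0.45)(-0.10) − (0.00)(0.85) = 0.0450
  C_32 = −[(0.90)(-0.10) − (0.00)(-0.10)] = 0.0900
  C_33 = (0.90)(0.85) − (-0.45)(-0.10) = 0.7200
det(I−A) = Σ_j (I−A)_1j·C_1j = (0.90)(0.6750) + (-0.45)(0.0850) + (0.00)(0.0475) = 0.56925
adj(I−A) = Cᵀ =
  [ 0.6750   0.3600   0.0450]
  [ 0.0850   0.7200   0.0900]
  [ 0.0475   0.0675   0.7200]
(I − A)⁻¹ = adj(I−A) / det(I−A) ≈
  [   1.1858     0.6324     0.0791]
  [   0.1493     1.2648     0.1581]
  [   0.0834     0.1186     1.2648]
First solve x = (I − A)⁻¹ d = adj(I−A)·d / det(I−A); in particular x_1 = (0.6750·220 + 0.3600·220 + 0.0450·300) / 0.56925 = 241.20 / 0.56925 ≈ 423.715.
Intermediate flow from 1 to 1: z_11 = a_11 · x_1 = 0.10 × 241.20 / 0.56925 = 24.12 / 0.56925 ≈ 42.4.

z_11 = 42.4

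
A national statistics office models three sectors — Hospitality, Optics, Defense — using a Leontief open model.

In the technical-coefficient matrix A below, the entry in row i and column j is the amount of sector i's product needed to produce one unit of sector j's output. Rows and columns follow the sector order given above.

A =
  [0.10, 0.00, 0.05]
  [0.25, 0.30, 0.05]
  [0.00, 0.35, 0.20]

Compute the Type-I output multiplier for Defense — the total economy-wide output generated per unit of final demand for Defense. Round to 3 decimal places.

m_3 = 1.493

I − A =
  [   0.90     0.00    -0.05]
  [  -0.25     0.70    -0.05]
  [   0.00    -0.35     0.80]
Cofactors of I−A, C_ij = (−1)^(i+j)·(minor ij) (rows/columns in the sector order above):
  C_11 = (0.70)(0.80) − (-0.05)(-0.35) = 0.5425
  C_12 = −[(-0.25)(0.80) − (-0.05)(0.00)] = 0.2000
  C_13 = (-0.25)(-0.35) − (0.70)(0.00) = 0.0875
  C_21 = −[(0.00)(0.80) − (-0.05)(-0.35)] = 0.0175
  C_22 = (0.90)(0.80) − (-0.05)(0.00) = 0.7200
  C_23 = −[(0.90)(-0.35) − (0.00)(0.00)] = 0.3150
  C_31 = (0.00)(-0.05) − (-0.05)(0.70) = 0.0350
  C_32 = −[(0.90)(-0.05) − (-0.05)(-0.25)] = 0.0575
  C_33 = (0.90)(0.70) − (0.00)(-0.25) = 0.6300
det(I−A) = Σ_j (I−A)_1j·C_1j = (0.90)(0.5425) + (0.00)(0.2000) + (-0.05)(0.0875) = 0.483875
adj(I−A) = Cᵀ =
  [ 0.5425   0.0175   0.0350]
  [ 0.2000   0.7200   0.0575]
  [ 0.0875   0.3150   0.6300]
(I − A)⁻¹ = adj(I−A) / det(I−A) ≈
  [   1.1212     0.0362     0.0723]
  [   0.4133     1.4880     0.1188]
  [   0.1808     0.6510     1.3020]
The output multiplier for sector j is the column-j sum of the Leontief inverse (I − A)⁻¹ = adj(I−A) / det(I−A).
Column 3 of adj(I−A): (0.0350, 0.0575, 0.6300); det(I−A) = 0.483875.
m_3 = (0.0350 + 0.0575 + 0.6300) / 0.483875 = 0.7225 / 0.483875 ≈ 1.493.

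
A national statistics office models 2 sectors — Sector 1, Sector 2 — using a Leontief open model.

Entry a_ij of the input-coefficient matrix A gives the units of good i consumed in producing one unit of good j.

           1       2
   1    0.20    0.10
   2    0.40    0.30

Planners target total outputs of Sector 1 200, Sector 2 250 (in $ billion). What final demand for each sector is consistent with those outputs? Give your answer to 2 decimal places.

I − A =
  [   0.80    -0.10]
  [  -0.40     0.70]
d = (I − A) x:
  d_1 = (+0.80)·200 + (-0.10)·250 = 135.00
  d_2 = (-0.40)·200 + (+0.70)·250 = 95.00

d_1 = 135.00, d_2 = 95.00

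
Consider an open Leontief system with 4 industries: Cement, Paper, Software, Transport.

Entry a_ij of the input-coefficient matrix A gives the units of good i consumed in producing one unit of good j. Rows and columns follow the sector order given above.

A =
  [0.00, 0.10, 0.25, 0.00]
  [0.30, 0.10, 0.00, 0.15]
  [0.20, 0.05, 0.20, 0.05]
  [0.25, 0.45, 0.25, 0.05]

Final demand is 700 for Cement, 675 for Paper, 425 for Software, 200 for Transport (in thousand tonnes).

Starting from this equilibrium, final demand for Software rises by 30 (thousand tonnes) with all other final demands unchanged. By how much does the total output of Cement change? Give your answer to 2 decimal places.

Δx_C = 11.09

I − A =
  [   1.00    -0.10    -0.25     0.00]
  [  -0.30     0.90     0.00    -0.15]
  [  -0.20    -0.05     0.80    -0.05]
  [  -0.25    -0.45    -0.25     0.95]
Compute the cofactors C_ij = (−1)^(i+j)·(3×3 minor ij) of I−A; the adjugate is their transpose:
adj(I−A) = Cᵀ =
  [ 0.616875   0.092250   0.200625   0.025125]
  [ 0.261750   0.696875   0.118125   0.116250]
  [ 0.191625   0.090250   0.755250   0.054000]
  [ 0.336750   0.378125   0.307500   0.647250]
det(I−A) = Σ_j (I−A)_1j·C_1j = (1.00)(0.616875) + (-0.10)(0.261750) + (-0.25)(0.191625) + (0.00)(0.336750) = 0.54279375
(I − A)⁻¹ = adj(I−A) / det(I−A) ≈
  [   1.1365     0.1700     0.3696     0.0463]
  [   0.4822     1.2839     0.2176     0.2142]
  [   0.3530     0.1663     1.3914     0.0995]
  [   0.6204     0.6966     0.5665     1.1924]
Δx = (I − A)⁻¹ Δd with Δd having +30 in the Software component and 0 elsewhere.
So Δx_C = L_CS · (+30), where L_CS = adj(I−A)_CS / det(I−A) = 0.200625 / 0.54279375.
Δx_C = 0.200625 × (+30) / 0.54279375 = 6.01875 / 0.54279375 ≈ 11.09.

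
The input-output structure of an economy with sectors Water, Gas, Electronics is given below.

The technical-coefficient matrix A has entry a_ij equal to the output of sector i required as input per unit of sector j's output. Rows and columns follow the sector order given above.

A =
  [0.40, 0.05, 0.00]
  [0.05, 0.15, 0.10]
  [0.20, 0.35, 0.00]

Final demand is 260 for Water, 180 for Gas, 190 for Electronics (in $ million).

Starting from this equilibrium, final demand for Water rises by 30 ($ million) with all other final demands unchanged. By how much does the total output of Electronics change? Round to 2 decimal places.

I − A =
  [   0.60    -0.05     0.00]
  [  -0.05     0.85    -0.10]
  [  -0.20    -0.35     1.00]
Cofactors of I−A, C_ij = (−1)^(i+j)·(minor ij) (rows/columns in the sector order above):
  C_11 = (0.85)(1.00) − (-0.10)(-0.35) = 0.8150
  C_12 = −[(-0.05)(1.00) − (-0.10)(-0.20)] = 0.0700
  C_13 = (-0.05)(-0.35) − (0.85)(-0.20) = 0.1875
  C_21 = −[(-0.05)(1.00) − (0.00)(-0.35)] = 0.0500
  C_22 = (0.60)(1.00) − (0.00)(-0.20) = 0.6000
  C_23 = −[(0.60)(-0.35) − (-0.05)(-0.20)] = 0.2200
  C_31 = (-0.05)(-0.10) − (0.00)(0.85) = 0.0050
  C_32 = −[(0.60)(-0.10) − (0.00)(-0.05)] = 0.0600
  C_33 = (0.60)(0.85) − (-0.05)(-0.05) = 0.5075
det(I−A) = Σ_j (I−A)_1j·C_1j = (0.60)(0.8150) + (-0.05)(0.0700) + (0.00)(0.1875) = 0.4855
adj(I−A) = Cᵀ =
  [ 0.8150   0.0500   0.0050]
  [ 0.0700   0.6000   0.0600]
  [ 0.1875   0.2200   0.5075]
(I − A)⁻¹ = adj(I−A) / det(I−A) ≈
  [   1.6787     0.1030     0.0103]
  [   0.1442     1.2358     0.1236]
  [   0.3862     0.4531     1.0453]
Δx = (I − A)⁻¹ Δd with Δd having +30 in the Water component and 0 elsewhere.
So Δx_E = L_EW · (+30), where L_EW = adj(I−A)_EW / det(I−A) = 0.1875 / 0.4855.
Δx_E = 0.1875 × (+30) / 0.4855 = 5.625 / 0.4855 ≈ 11.59.

Δx_E = 11.59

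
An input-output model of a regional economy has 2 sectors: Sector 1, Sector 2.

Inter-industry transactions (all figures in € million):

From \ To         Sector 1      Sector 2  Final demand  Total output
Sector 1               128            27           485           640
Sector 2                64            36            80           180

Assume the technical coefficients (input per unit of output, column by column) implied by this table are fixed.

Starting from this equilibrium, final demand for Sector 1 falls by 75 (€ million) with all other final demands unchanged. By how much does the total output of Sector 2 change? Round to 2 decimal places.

Δx_2 = -12.00

Technical coefficients a_ij = z_ij / X_j:
  a_11 = 128/640 = 0.20, a_21 = 64/640 = 0.10
  a_12 = 27/180 = 0.15, a_22 = 36/180 = 0.20
I − A =
  [   0.80    -0.15]
  [  -0.10     0.80]
det(I−A) = (0.80)(0.80) − (-0.15)(-0.10) = 0.6250
adj(I−A) = [[0.80, 0.15], [0.10, 0.80]]
(I − A)⁻¹ = adj(I−A) / det(I−A) ≈
  [   1.2800     0.2400]
  [   0.1600     1.2800]
Δx = (I − A)⁻¹ Δd with Δd having -75 in the Sector 1 component and 0 elsewhere.
So Δx_2 = L_21 · (-75), where L_21 = adj(I−A)_21 / det(I−A) = 0.10 / 0.6250.
Δx_2 = 0.10 × (-75) / 0.6250 = -7.50 / 0.6250 = -12.00.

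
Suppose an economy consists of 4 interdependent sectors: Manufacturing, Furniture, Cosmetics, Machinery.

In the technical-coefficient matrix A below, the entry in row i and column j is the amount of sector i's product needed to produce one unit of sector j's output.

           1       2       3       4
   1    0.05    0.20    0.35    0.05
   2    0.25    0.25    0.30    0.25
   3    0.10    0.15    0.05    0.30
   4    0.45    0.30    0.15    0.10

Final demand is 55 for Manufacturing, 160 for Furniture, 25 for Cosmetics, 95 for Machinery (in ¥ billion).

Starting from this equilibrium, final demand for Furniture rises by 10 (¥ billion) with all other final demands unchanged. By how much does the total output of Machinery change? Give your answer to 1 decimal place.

Δx_4 = 15.0

I − A =
  [   0.95    -0.20    -0.35    -0.05]
  [  -0.25     0.75    -0.30    -0.25]
  [  -0.10    -0.15     0.95    -0.30]
  [  -0.45    -0.30    -0.15     0.90]
Compute the cofactors C_ij = (−1)^(i+j)·(3×3 minor ij) of I−A; the adjugate is their transpose:
adj(I−A) = Cᵀ =
  [ 0.463125   0.256125   0.281625   0.190750]
  [ 0.380625   0.668625   0.405375   0.342000]
  [ 0.234375   0.256875   0.481875   0.245000]
  [ 0.397500   0.393750   0.356250   0.541250]
det(I−A) = Σ_j (I−A)_1j·C_1j = (0.95)(0.463125) + (-0.20)(0.380625) + (-0.35)(0.234375) + (-0.05)(0.397500) = 0.2619375
(I − A)⁻¹ = adj(I−A) / det(I−A) ≈
  [   1.7681     0.9778     1.0752     0.7282]
  [   1.4531     2.5526     1.5476     1.3057]
  [   0.8948     0.9807     1.8397     0.9353]
  [   1.5175     1.5032     1.3601     2.0663]
Δx = (I − A)⁻¹ Δd with Δd having +10 in the Furniture component and 0 elsewhere.
So Δx_4 = L_42 · (+10), where L_42 = adj(I−A)_42 / det(I−A) = 0.393750 / 0.2619375.
Δx_4 = 0.393750 × (+10) / 0.2619375 = 3.9375 / 0.2619375 ≈ 15.0.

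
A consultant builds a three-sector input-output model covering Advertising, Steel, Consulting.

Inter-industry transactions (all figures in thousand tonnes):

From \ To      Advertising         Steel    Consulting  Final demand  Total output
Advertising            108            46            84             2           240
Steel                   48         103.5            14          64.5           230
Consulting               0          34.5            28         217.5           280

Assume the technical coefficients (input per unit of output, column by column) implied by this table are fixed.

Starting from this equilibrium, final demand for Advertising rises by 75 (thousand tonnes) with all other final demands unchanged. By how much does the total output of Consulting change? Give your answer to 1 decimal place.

Δx_C = 10.1

Technical coefficients a_ij = z_ij / X_j:
  a_AA = 108/240 = 0.45, a_SA = 48/240 = 0.20, a_CA = 0/240 = 0.00
  a_AS = 46/230 = 0.20, a_SS = 103.5/230 = 0.45, a_CS = 34.5/230 = 0.15
  a_AC = 84/280 = 0.30, a_SC = 14/280 = 0.05, a_CC = 28/280 = 0.10
I − A =
  [   0.55    -0.20    -0.30]
  [  -0.20     0.55    -0.05]
  [   0.00    -0.15     0.90]
Cofactors of I−A, C_ij = (−1)^(i+j)·(minor ij) (rows/columns in the sector order above):
  C_11 = (0.55)(0.90) − (-0.05)(-0.15) = 0.4875
  C_12 = −[(-0.20)(0.90) − (-0.05)(0.00)] = 0.1800
  C_13 = (-0.20)(-0.15) − (0.55)(0.00) = 0.0300
  C_21 = −[(-0.20)(0.90) − (-0.30)(-0.15)] = 0.2250
  C_22 = (0.55)(0.90) − (-0.30)(0.00) = 0.4950
  C_23 = −[(0.55)(-0.15) − (-0.20)(0.00)] = 0.0825
  C_31 = (-0.20)(-0.05) − (-0.30)(0.55) = 0.1750
  C_32 = −[(0.55)(-0.05) − (-0.30)(-0.20)] = 0.0875
  C_33 = (0.55)(0.55) − (-0.20)(-0.20) = 0.2625
det(I−A) = Σ_j (I−A)_1j·C_1j = (0.55)(0.4875) + (-0.20)(0.1800) + (-0.30)(0.0300) = 0.223125
adj(I−A) = Cᵀ =
  [ 0.4875   0.2250   0.1750]
  [ 0.1800   0.4950   0.0875]
  [ 0.0300   0.0825   0.2625]
(I − A)⁻¹ = adj(I−A) / det(I−A) ≈
  [   2.1849     1.0084     0.7843]
  [   0.8067     2.2185     0.3922]
  [   0.1345     0.3697     1.1765]
Δx = (I − A)⁻¹ Δd with Δd having +75 in the Advertising component and 0 elsewhere.
So Δx_C = L_CA · (+75), where L_CA = adj(I−A)_CA / det(I−A) = 0.0300 / 0.223125.
Δx_C = 0.0300 × (+75) / 0.223125 = 2.25 / 0.223125 ≈ 10.1.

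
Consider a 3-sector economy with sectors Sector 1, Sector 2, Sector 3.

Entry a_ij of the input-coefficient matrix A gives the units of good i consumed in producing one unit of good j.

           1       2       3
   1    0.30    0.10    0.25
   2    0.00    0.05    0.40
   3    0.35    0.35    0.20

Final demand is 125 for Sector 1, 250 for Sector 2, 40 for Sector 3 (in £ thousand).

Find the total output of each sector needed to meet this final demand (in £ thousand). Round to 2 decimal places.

x_1 = 387.31, x_2 = 435.84, x_3 = 410.13

I − A =
  [   0.70    -0.10    -0.25]
  [   0.00     0.95    -0.40]
  [  -0.35    -0.35     0.80]
Cofactors of I−A, C_ij = (−1)^(i+j)·(minor ij) (rows/columns in the sector order above):
  C_11 = (0.95)(0.80) − (-0.40)(-0.35) = 0.6200
  C_12 = −[(0.00)(0.80) − (-0.40)(-0.35)] = 0.1400
  C_13 = (0.00)(-0.35) − (0.95)(-0.35) = 0.3325
  C_21 = −[(-0.10)(0.80) − (-0.25)(-0.35)] = 0.1675
  C_22 = (0.70)(0.80) − (-0.25)(-0.35) = 0.4725
  C_23 = −[(0.70)(-0.35) − (-0.10)(-0.35)] = 0.2800
  C_31 = (-0.10)(-0.40) − (-0.25)(0.95) = 0.2775
  C_32 = −[(0.70)(-0.40) − (-0.25)(0.00)] = 0.2800
  C_33 = (0.70)(0.95) − (-0.10)(0.00) = 0.6650
det(I−A) = Σ_j (I−A)_1j·C_1j = (0.70)(0.6200) + (-0.10)(0.1400) + (-0.25)(0.3325) = 0.336875
adj(I−A) = Cᵀ =
  [ 0.6200   0.1675   0.2775]
  [ 0.1400   0.4725   0.2800]
  [ 0.3325   0.2800   0.6650]
(I − A)⁻¹ = adj(I−A) / det(I−A) ≈
  [   1.8404     0.4972     0.8237]
  [   0.4156     1.4026     0.8312]
  [   0.9870     0.8312     1.9740]
x = (I − A)⁻¹ d = adj(I−A)·d / det(I−A), with det(I−A) = 0.336875:
  x_1 = (0.6200·125 + 0.1675·250 + 0.2775·40) / 0.336875 = 130.475 / 0.336875 ≈ 387.31
  x_2 = (0.1400·125 + 0.4725·250 + 0.2800·40) / 0.336875 = 146.825 / 0.336875 ≈ 435.84
  x_3 = (0.3325·125 + 0.2800·250 + 0.6650·40) / 0.336875 = 138.1625 / 0.336875 ≈ 410.13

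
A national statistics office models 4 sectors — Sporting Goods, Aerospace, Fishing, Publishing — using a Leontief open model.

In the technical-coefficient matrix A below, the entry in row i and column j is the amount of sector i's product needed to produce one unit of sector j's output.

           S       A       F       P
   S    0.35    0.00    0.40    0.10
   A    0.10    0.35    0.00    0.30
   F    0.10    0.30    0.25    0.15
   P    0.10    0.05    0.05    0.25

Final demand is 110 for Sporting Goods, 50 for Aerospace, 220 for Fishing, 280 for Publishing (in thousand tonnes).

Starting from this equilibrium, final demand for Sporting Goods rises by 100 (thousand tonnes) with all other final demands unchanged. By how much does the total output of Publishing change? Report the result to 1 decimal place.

I − A =
  [   0.65     0.00    -0.40    -0.10]
  [  -0.10     0.65     0.00    -0.30]
  [  -0.10    -0.30     0.75    -0.15]
  [  -0.10    -0.05    -0.05     0.75]
Compute the cofactors C_ij = (−1)^(i+j)·(3×3 minor ij) of I−A; the adjugate is their transpose:
adj(I−A) = Cᵀ =
  [ 0.345000   0.098250   0.192250   0.123750]
  [ 0.079500   0.316750   0.052250   0.147750]
  [ 0.089250   0.148625   0.300125   0.131375]
  [ 0.057250   0.044125   0.049125   0.278875]
det(I−A) = Σ_j (I−A)_1j·C_1j = (0.65)(0.345000) + (0.00)(0.079500) + (-0.40)(0.089250) + (-0.10)(0.057250) = 0.182825
(I − A)⁻¹ = adj(I−A) / det(I−A) ≈
  [   1.8871     0.5374     1.0516     0.6769]
  [   0.4348     1.7325     0.2858     0.8081]
  [   0.4882     0.8129     1.6416     0.7186]
  [   0.3131     0.2414     0.2687     1.5254]
Δx = (I − A)⁻¹ Δd with Δd having +100 in the Sporting Goods component and 0 elsewhere.
So Δx_P = L_PS · (+100), where L_PS = adj(I−A)_PS / det(I−A) = 0.057250 / 0.182825.
Δx_P = 0.057250 × (+100) / 0.182825 = 5.725 / 0.182825 ≈ 31.3.

Δx_P = 31.3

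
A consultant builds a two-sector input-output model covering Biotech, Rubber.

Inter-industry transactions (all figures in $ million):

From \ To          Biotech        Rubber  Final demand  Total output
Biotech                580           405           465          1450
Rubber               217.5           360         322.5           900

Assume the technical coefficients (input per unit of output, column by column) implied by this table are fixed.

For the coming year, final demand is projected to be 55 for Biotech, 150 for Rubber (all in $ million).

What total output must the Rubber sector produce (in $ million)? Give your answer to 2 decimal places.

x_R = 335.90

Technical coefficients a_ij = z_ij / X_j:
  a_BB = 580/1450 = 0.40, a_RB = 217.5/1450 = 0.15
  a_BR = 405/900 = 0.45, a_RR = 360/900 = 0.40
I − A =
  [   0.60    -0.45]
  [  -0.15     0.60]
det(I−A) = (0.60)(0.60) − (-0.45)(-0.15) = 0.2925
adj(I−A) = [[0.60, 0.45], [0.15, 0.60]]
(I − A)⁻¹ = adj(I−A) / det(I−A) ≈
  [   2.0513     1.5385]
  [   0.5128     2.0513]
x = (I − A)⁻¹ d = adj(I−A)·d / det(I−A), with det(I−A) = 0.2925:
  x_B = (0.60·55 + 0.45·150) / 0.2925 = 100.50 / 0.2925 ≈ 343.59
  x_R = (0.15·55 + 0.60·150) / 0.2925 = 98.25 / 0.2925 ≈ 335.90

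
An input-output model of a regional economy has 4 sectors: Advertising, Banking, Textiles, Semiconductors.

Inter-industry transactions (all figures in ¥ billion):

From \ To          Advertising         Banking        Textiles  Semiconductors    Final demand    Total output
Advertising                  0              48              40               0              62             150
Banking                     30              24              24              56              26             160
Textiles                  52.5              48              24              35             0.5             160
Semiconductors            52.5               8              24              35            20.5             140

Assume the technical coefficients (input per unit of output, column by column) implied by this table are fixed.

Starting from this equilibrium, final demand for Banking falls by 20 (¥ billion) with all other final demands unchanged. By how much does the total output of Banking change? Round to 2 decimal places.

Δx_2 = -40.90

Technical coefficients a_ij = z_ij / X_j:
  a_11 = 0/150 = 0.00, a_21 = 30/150 = 0.20, a_31 = 52.5/150 = 0.35, a_41 = 52.5/150 = 0.35
  a_12 = 48/160 = 0.30, a_22 = 24/160 = 0.15, a_32 = 48/160 = 0.30, a_42 = 8/160 = 0.05
  a_13 = 40/160 = 0.25, a_23 = 24/160 = 0.15, a_33 = 24/160 = 0.15, a_43 = 24/160 = 0.15
  a_14 = 0/140 = 0.00, a_24 = 56/140 = 0.40, a_34 = 35/140 = 0.25, a_44 = 35/140 = 0.25
I − A =
  [   1.00    -0.30    -0.25     0.00]
  [  -0.20     0.85    -0.15    -0.40]
  [  -0.35    -0.30     0.85    -0.25]
  [  -0.35    -0.05    -0.15     0.75]
Compute the cofactors C_ij = (−1)^(i+j)·(3×3 minor ij) of I−A; the adjugate is their transpose:
adj(I−A) = Cᵀ =
  [ 0.439375   0.239375   0.206125   0.196375]
  [ 0.312500   0.512500   0.245000   0.355000]
  [ 0.380000   0.342500   0.530500   0.359500]
  [ 0.301875   0.214375   0.218625   0.521375]
det(I−A) = Σ_j (I−A)_1j·C_1j = (1.00)(0.439375) + (-0.30)(0.312500) + (-0.25)(0.380000) + (0.00)(0.301875) = 0.250625
(I − A)⁻¹ = adj(I−A) / det(I−A) ≈
  [   1.7531     0.9551     0.8224     0.7835]
  [   1.2469     2.0449     0.9776     1.4165]
  [   1.5162     1.3666     2.1167     1.4344]
  [   1.2045     0.8554     0.8723     2.0803]
Δx = (I − A)⁻¹ Δd with Δd having -20 in the Banking component and 0 elsewhere.
So Δx_2 = L_22 · (-20), where L_22 = adj(I−A)_22 / det(I−A) = 0.512500 / 0.250625.
Δx_2 = 0.512500 × (-20) / 0.250625 = -10.25 / 0.250625 ≈ -40.90.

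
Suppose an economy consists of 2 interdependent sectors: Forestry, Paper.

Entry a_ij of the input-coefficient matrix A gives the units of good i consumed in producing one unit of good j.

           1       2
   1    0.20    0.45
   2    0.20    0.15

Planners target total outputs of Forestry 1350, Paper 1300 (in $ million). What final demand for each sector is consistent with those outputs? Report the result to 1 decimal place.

d_1 = 495.0, d_2 = 835.0

I − A =
  [   0.80    -0.45]
  [  -0.20     0.85]
d = (I − A) x:
  d_1 = (+0.80)·1350 + (-0.45)·1300 = 495.0
  d_2 = (-0.20)·1350 + (+0.85)·1300 = 835.0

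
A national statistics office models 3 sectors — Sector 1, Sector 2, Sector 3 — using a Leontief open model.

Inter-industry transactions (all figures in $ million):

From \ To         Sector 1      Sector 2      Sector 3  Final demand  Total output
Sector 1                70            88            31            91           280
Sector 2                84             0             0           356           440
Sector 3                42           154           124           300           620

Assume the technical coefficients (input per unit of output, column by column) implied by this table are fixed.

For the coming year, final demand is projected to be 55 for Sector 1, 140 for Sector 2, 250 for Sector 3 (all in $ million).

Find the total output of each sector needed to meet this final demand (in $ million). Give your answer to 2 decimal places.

x_1 = 150.86, x_2 = 185.26, x_3 = 421.84

Technical coefficients a_ij = z_ij / X_j:
  a_11 = 70/280 = 0.25, a_21 = 84/280 = 0.30, a_31 = 42/280 = 0.15
  a_12 = 88/440 = 0.20, a_22 = 0/440 = 0.00, a_32 = 154/440 = 0.35
  a_13 = 31/620 = 0.05, a_23 = 0/620 = 0.00, a_33 = 124/620 = 0.20
I − A =
  [   0.75    -0.20    -0.05]
  [  -0.30     1.00     0.00]
  [  -0.15    -0.35     0.80]
Cofactors of I−A, C_ij = (−1)^(i+j)·(minor ij) (rows/columns in the sector order above):
  C_11 = (1.00)(0.80) − (0.00)(-0.35) = 0.8000
  C_12 = −[(-0.30)(0.80) − (0.00)(-0.15)] = 0.2400
  C_13 = (-0.30)(-0.35) − (1.00)(-0.15) = 0.2550
  C_21 = −[(-0.20)(0.80) − (-0.05)(-0.35)] = 0.1775
  C_22 = (0.75)(0.80) − (-0.05)(-0.15) = 0.5925
  C_23 = −[(0.75)(-0.35) − (-0.20)(-0.15)] = 0.2925
  C_31 = (-0.20)(0.00) − (-0.05)(1.00) = 0.0500
  C_32 = −[(0.75)(0.00) − (-0.05)(-0.30)] = 0.0150
  C_33 = (0.75)(1.00) − (-0.20)(-0.30) = 0.6900
det(I−A) = Σ_j (I−A)_1j·C_1j = (0.75)(0.8000) + (-0.20)(0.2400) + (-0.05)(0.2550) = 0.53925
adj(I−A) = Cᵀ =
  [ 0.8000   0.1775   0.0500]
  [ 0.2400   0.5925   0.0150]
  [ 0.2550   0.2925   0.6900]
(I − A)⁻¹ = adj(I−A) / det(I−A) ≈
  [   1.4835     0.3292     0.0927]
  [   0.4451     1.0987     0.0278]
  [   0.4729     0.5424     1.2796]
x = (I − A)⁻¹ d = adj(I−A)·d / det(I−A), with det(I−A) = 0.53925:
  x_1 = (0.8000·55 + 0.1775·140 + 0.0500·250) / 0.53925 = 81.35 / 0.53925 ≈ 150.86
  x_2 = (0.2400·55 + 0.5925·140 + 0.0150·250) / 0.53925 = 99.90 / 0.53925 ≈ 185.26
  x_3 = (0.2550·55 + 0.2925·140 + 0.6900·250) / 0.53925 = 227.475 / 0.53925 ≈ 421.84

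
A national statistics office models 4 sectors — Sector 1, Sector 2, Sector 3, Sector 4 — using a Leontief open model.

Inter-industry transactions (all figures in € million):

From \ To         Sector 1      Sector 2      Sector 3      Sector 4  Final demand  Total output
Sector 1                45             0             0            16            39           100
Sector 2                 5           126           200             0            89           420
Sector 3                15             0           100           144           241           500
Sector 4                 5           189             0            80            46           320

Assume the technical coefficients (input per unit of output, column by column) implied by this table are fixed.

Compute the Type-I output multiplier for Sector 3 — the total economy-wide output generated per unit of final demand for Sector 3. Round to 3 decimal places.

Technical coefficients a_ij = z_ij / X_j:
  a_11 = 45/100 = 0.45, a_21 = 5/100 = 0.05, a_31 = 15/100 = 0.15, a_41 = 5/100 = 0.05
  a_12 = 0/420 = 0.00, a_22 = 126/420 = 0.30, a_32 = 0/420 = 0.00, a_42 = 189/420 = 0.45
  a_13 = 0/500 = 0.00, a_23 = 200/500 = 0.40, a_33 = 100/500 = 0.20, a_43 = 0/500 = 0.00
  a_14 = 16/320 = 0.05, a_24 = 0/320 = 0.00, a_34 = 144/320 = 0.45, a_44 = 80/320 = 0.25
I − A =
  [   0.55     0.00     0.00    -0.05]
  [  -0.05     0.70    -0.40     0.00]
  [  -0.15     0.00     0.80    -0.45]
  [  -0.05    -0.45     0.00     0.75]
Compute the cofactors C_ij = (−1)^(i+j)·(3×3 minor ij) of I−A; the adjugate is their transpose:
adj(I−A) = Cᵀ =
  [ 0.339000   0.018000   0.009000   0.028000]
  [ 0.084000   0.328000   0.164000   0.104000]
  [ 0.104625   0.114750   0.285875   0.178500]
  [ 0.073000   0.198000   0.099000   0.308000]
det(I−A) = Σ_j (I−A)_1j·C_1j = (0.55)(0.339000) + (0.00)(0.084000) + (0.00)(0.104625) + (-0.05)(0.073000) = 0.1828
(I − A)⁻¹ = adj(I−A) / det(I−A) ≈
  [   1.8545     0.0985     0.0492     0.1532]
  [   0.4595     1.7943     0.8972     0.5689]
  [   0.5723     0.6277     1.5639     0.9765]
  [   0.3993     1.0832     0.5416     1.6849]
The output multiplier for sector j is the column-j sum of the Leontief inverse (I − A)⁻¹ = adj(I−A) / det(I−A).
Column 3 of adj(I−A): (0.009000, 0.164000, 0.285875, 0.099000); det(I−A) = 0.1828.
m_3 = (0.009000 + 0.164000 + 0.285875 + 0.099000) / 0.1828 = 0.557875 / 0.1828 ≈ 3.052.

m_3 = 3.052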